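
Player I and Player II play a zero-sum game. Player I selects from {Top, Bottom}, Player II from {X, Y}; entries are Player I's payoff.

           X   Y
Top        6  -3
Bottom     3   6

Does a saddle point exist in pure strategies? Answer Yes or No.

Row minima: Top → -3, Bottom → 3; maximin = 3.
Column maxima: X → 6, Y → 6; minimax = 6.
3 ≠ 6, so no pure-strategy equilibrium exists.

No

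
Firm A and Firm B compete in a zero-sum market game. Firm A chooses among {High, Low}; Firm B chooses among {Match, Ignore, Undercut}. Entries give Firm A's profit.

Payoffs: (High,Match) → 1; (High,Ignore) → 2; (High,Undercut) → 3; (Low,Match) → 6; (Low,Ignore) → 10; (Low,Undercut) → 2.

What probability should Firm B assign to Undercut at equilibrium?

5/6

Row minima: High → 1, Low → 2; maximin = 2.
Column maxima: Match → 6, Ignore → 10, Undercut → 3; minimax = 3.
2 ≠ 3, so there is no saddle point; optimal play is mixed.
Ignore is strictly dominated by Match (it gives Firm A strictly more in every row), so Firm B never plays it.
On the remaining 2×2 (High, Low vs Match, Undercut):
Let Firm A play High with probability p. Expected payoff against Match: 1p + 6(1−p) = −5p + 6; against Undercut: 3p + 2(1−p) = p + 2.
Setting these equal: −5p + 6 = p + 2 ⇒ −6p = -4 ⇒ p = 2/3, and the value is (-5)·(2/3) + 6 = 8/3.
For Firm B: with q = P(Match), equating High's and Low's payoffs gives −2q + 3 = 4q + 2 ⇒ q = 1/6.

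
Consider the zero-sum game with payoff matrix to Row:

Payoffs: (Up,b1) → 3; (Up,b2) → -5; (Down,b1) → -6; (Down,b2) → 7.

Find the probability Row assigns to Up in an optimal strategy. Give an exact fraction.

13/21

Row minima: Up → -5, Down → -6; maximin = -5.
Column maxima: b1 → 3, b2 → 7; minimax = 3.
-5 ≠ 3, so there is no saddle point; optimal play is mixed.
Let Row play Up with probability p. Expected payoff against b1: 3p + (-6)(1−p) = 9p − 6; against b2: (-5)p + 7(1−p) = −12p + 7.
Setting these equal: 9p − 6 = −12p + 7 ⇒ 21p = 13 ⇒ p = 13/21, and the value is (9)·(13/21) − 6 = -3/7.
For Column: with q = P(b1), equating Up's and Down's payoffs gives 8q − 5 = −13q + 7 ⇒ q = 4/7.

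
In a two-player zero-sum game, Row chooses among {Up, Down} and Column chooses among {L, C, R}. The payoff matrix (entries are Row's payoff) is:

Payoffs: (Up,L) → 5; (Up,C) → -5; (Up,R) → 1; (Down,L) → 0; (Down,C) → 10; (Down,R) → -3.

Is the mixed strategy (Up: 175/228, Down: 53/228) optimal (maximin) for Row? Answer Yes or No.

No

Against L this mix gives (175/228)·5 + (53/228)·0 = 875/228.
Against C this mix gives (175/228)·(-5) + (53/228)·10 = -115/76.
Against R this mix gives (175/228)·1 + (53/228)·(-3) = 4/57.
Column will play C, holding Row to -115/76. Shifting weight toward the row that does better against C would raise this floor (the equalizing mix achieves -5/19 against both C and R), so the proposed strategy is not optimal.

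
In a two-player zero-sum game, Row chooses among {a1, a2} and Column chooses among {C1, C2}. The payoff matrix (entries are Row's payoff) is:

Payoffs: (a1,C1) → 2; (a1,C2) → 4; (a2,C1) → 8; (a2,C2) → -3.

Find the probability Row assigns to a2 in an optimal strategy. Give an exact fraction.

2/13

Row minima: a1 → 2, a2 → -3; maximin = 2.
Column maxima: C1 → 8, C2 → 4; minimax = 4.
2 ≠ 4, so there is no saddle point; optimal play is mixed.
Let Row play a1 with probability p. Expected payoff against C1: 2p + 8(1−p) = −6p + 8; against C2: 4p + (-3)(1−p) = 7p − 3.
Setting these equal: −6p + 8 = 7p − 3 ⇒ −13p = -11 ⇒ p = 11/13, and the value is (-6)·(11/13) + 8 = 38/13.
For Column: with q = P(C1), equating a1's and a2's payoffs gives −2q + 4 = 11q − 3 ⇒ q = 7/13.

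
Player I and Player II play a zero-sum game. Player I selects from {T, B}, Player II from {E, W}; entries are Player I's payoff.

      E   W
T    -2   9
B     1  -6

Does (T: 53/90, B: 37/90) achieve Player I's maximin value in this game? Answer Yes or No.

No

Against E this mix gives (53/90)·(-2) + (37/90)·1 = -23/30.
Against W this mix gives (53/90)·9 + (37/90)·(-6) = 17/6.
Player II will play E, holding Player I to -23/30. Shifting weight toward the row that does better against E would raise this floor (the equalizing mix achieves -1/6 against both E and W), so the proposed strategy is not optimal.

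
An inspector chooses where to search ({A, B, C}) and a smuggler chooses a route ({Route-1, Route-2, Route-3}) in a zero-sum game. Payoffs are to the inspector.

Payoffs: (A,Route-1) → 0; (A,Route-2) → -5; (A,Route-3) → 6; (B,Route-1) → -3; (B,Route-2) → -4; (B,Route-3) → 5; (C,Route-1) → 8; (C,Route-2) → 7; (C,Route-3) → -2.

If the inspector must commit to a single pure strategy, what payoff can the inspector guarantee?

-2

Row minima: A → -5, B → -4, C → -2.
The best of these is -2.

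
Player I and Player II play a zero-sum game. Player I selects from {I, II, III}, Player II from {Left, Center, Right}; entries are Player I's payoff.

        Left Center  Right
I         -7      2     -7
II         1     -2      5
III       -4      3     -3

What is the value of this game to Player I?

Row minima: I → -7, II → -2, III → -4; maximin = -2.
Column maxima: Left → 1, Center → 3, Right → 5; minimax = 1.
-2 ≠ 1, so there is no saddle point; optimal play is mixed.
I is strictly dominated by III, so Player I never plays it.
With I eliminated, Right is strictly dominated by Left (it gives Player I strictly more in every remaining row), so Player II never plays it.
On the remaining 2×2 (II, III vs Left, Center):
Let Player I play II with probability p. Expected payoff against Left: 1p + (-4)(1−p) = 5p − 4; against Center: (-2)p + 3(1−p) = −5p + 3.
Setting these equal: 5p − 4 = −5p + 3 ⇒ 10p = 7 ⇒ p = 7/10, and the value is (5)·(7/10) − 4 = -1/2.
For Player II: with q = P(Left), equating II's and III's payoffs gives 3q − 2 = −7q + 3 ⇒ q = 1/2.

-1/2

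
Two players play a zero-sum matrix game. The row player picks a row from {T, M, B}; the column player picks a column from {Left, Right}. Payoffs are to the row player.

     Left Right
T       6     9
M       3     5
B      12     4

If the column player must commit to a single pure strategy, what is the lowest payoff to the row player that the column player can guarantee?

Column maxima: Left → 12, Right → 9.
The smallest of these is 9.

9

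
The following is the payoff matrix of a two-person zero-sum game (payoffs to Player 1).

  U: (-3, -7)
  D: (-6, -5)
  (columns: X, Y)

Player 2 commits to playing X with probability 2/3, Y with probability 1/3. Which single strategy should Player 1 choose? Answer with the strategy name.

Expected payoff of U: (2/3)·(-3) + (1/3)·(-7) = -13/3.
Expected payoff of D: (2/3)·(-6) + (1/3)·(-5) = -17/3.
The largest is -13/3, so Player 1's best response is U.

U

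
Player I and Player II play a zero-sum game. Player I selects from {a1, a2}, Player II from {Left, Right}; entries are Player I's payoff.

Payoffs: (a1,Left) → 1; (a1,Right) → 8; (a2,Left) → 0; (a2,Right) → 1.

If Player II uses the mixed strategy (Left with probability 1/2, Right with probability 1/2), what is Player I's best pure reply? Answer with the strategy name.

a1

Expected payoff of a1: (1/2)·1 + (1/2)·8 = 9/2.
Expected payoff of a2: (1/2)·0 + (1/2)·1 = 1/2.
The largest is 9/2, so Player I's best response is a1.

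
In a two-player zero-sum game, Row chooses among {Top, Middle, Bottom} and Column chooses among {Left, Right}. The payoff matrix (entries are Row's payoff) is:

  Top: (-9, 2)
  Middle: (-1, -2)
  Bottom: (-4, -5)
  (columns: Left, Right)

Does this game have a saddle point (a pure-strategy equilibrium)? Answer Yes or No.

Row minima: Top → -9, Middle → -2, Bottom → -5; maximin = -2.
Column maxima: Left → -1, Right → 2; minimax = -1.
-2 ≠ -1, so no pure-strategy equilibrium exists.

No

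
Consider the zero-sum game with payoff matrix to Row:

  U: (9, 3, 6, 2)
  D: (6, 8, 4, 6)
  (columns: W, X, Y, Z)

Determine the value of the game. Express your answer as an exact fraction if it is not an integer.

14/3

Row minima: U → 2, D → 4; maximin = 4.
Column maxima: W → 9, X → 8, Y → 6, Z → 6; minimax = 6.
4 ≠ 6, so there is no saddle point; optimal play is mixed.
W is strictly dominated by Y (it gives Row strictly more in every row), so Column never plays it.
X is strictly dominated by Z (it gives Row strictly more in every row), so Column never plays it.
On the remaining 2×2 (U, D vs Y, Z):
Let Row play U with probability p. Expected payoff against Y: 6p + 4(1−p) = 2p + 4; against Z: 2p + 6(1−p) = −4p + 6.
Setting these equal: 2p + 4 = −4p + 6 ⇒ 6p = 2 ⇒ p = 1/3, and the value is (2)·(1/3) + 4 = 14/3.
For Column: with q = P(Y), equating U's and D's payoffs gives 4q + 2 = −2q + 6 ⇒ q = 2/3.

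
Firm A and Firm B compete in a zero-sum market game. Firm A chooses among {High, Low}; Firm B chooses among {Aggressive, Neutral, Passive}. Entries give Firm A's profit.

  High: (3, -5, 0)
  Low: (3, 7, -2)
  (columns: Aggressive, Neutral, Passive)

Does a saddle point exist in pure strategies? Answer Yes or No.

Row minima: High → -5, Low → -2; maximin = -2.
Column maxima: Aggressive → 3, Neutral → 7, Passive → 0; minimax = 0.
-2 ≠ 0, so no pure-strategy equilibrium exists.

No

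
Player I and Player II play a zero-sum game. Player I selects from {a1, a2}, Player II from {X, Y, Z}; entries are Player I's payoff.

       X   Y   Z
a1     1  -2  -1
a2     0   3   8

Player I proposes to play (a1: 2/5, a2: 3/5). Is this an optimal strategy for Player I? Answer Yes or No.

No

Against X this mix gives (2/5)·1 + (3/5)·0 = 2/5.
Against Y this mix gives (2/5)·(-2) + (3/5)·3 = 1.
Against Z this mix gives (2/5)·(-1) + (3/5)·8 = 22/5.
Player II will play X, holding Player I to 2/5. Shifting weight toward the row that does better against X would raise this floor (the equalizing mix achieves 1/2 against both X and Y), so the proposed strategy is not optimal.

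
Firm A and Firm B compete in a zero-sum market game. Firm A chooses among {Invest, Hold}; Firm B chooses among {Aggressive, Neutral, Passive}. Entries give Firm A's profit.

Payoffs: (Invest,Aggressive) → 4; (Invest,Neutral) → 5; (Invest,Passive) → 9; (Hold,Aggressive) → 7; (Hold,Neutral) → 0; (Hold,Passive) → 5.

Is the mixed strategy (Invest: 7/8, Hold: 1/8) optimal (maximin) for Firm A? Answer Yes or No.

Against Aggressive this mix gives (7/8)·4 + (1/8)·7 = 35/8.
Against Neutral this mix gives (7/8)·5 + (1/8)·0 = 35/8.
Against Passive this mix gives (7/8)·9 + (1/8)·5 = 17/2.
All of Firm B's active replies (Aggressive, Neutral) yield 35/8, and no column does worse for Firm A. The mix makes Firm B indifferent and guarantees 35/8, so it is optimal.

Yes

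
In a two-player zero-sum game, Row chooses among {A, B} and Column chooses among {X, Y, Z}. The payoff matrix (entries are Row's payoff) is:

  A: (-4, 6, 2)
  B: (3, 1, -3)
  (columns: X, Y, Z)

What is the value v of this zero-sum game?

Row minima: A → -4, B → -3; maximin = -3.
Column maxima: X → 3, Y → 6, Z → 2; minimax = 2.
-3 ≠ 2, so there is no saddle point; optimal play is mixed.
Y is strictly dominated by Z (it gives Row strictly more in every row), so Column never plays it.
On the remaining 2×2 (A, B vs X, Z):
Let Row play A with probability p. Expected payoff against X: (-4)p + 3(1−p) = −7p + 3; against Z: 2p + (-3)(1−p) = 5p − 3.
Setting these equal: −7p + 3 = 5p − 3 ⇒ −12p = -6 ⇒ p = 1/2, and the value is (-7)·(1/2) + 3 = -1/2.
For Column: with q = P(X), equating A's and B's payoffs gives −6q + 2 = 6q − 3 ⇒ q = 5/12.

-1/2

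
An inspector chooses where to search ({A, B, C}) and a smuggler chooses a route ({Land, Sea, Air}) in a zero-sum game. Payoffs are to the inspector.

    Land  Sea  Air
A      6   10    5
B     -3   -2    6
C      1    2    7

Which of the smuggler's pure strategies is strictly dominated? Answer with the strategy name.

Sea

Land holds the inspector's payoff strictly below Sea in every row: 6 < 10, -3 < -2, 1 < 2.
So Sea is strictly dominated for the smuggler.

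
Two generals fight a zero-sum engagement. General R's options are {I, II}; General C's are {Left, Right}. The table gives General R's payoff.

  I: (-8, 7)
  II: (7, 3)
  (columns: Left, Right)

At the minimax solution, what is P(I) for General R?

Row minima: I → -8, II → 3; maximin = 3.
Column maxima: Left → 7, Right → 7; minimax = 7.
3 ≠ 7, so there is no saddle point; optimal play is mixed.
Let General R play I with probability p. Expected payoff against Left: (-8)p + 7(1−p) = −15p + 7; against Right: 7p + 3(1−p) = 4p + 3.
Setting these equal: −15p + 7 = 4p + 3 ⇒ −19p = -4 ⇒ p = 4/19, and the value is (-15)·(4/19) + 7 = 73/19.
For General C: with q = P(Left), equating I's and II's payoffs gives −15q + 7 = 4q + 3 ⇒ q = 4/19.

4/19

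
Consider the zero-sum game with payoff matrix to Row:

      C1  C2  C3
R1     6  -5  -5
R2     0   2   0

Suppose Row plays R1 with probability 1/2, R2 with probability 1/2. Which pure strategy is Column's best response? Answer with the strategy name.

C3

If Column plays C1, Row's expected payoff is (1/2)·6 + (1/2)·0 = 3.
If Column plays C2, Row's expected payoff is (1/2)·(-5) + (1/2)·2 = -3/2.
If Column plays C3, Row's expected payoff is (1/2)·(-5) + (1/2)·0 = -5/2.
Column minimizes Row's payoff; the smallest is -5/2, so the best response is C3.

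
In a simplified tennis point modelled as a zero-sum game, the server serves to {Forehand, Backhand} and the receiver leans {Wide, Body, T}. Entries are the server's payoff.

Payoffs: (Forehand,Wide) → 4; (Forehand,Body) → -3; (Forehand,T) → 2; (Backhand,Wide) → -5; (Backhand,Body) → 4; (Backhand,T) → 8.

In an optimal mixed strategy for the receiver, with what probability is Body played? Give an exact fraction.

9/16

Row minima: Forehand → -3, Backhand → -5; maximin = -3.
Column maxima: Wide → 4, Body → 4, T → 8; minimax = 4.
-3 ≠ 4, so there is no saddle point; optimal play is mixed.
T is strictly dominated by Body (it gives the server strictly more in every row), so the receiver never plays it.
On the remaining 2×2 (Forehand, Backhand vs Wide, Body):
Let the server play Forehand with probability p. Expected payoff against Wide: 4p + (-5)(1−p) = 9p − 5; against Body: (-3)p + 4(1−p) = −7p + 4.
Setting these equal: 9p − 5 = −7p + 4 ⇒ 16p = 9 ⇒ p = 9/16, and the value is (9)·(9/16) − 5 = 1/16.
For the receiver: with q = P(Wide), equating Forehand's and Backhand's payoffs gives 7q − 3 = −9q + 4 ⇒ q = 7/16.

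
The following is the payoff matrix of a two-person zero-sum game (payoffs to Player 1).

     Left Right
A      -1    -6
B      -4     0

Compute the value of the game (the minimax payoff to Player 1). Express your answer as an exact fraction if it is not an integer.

-8/3

Row minima: A → -6, B → -4; maximin = -4.
Column maxima: Left → -1, Right → 0; minimax = -1.
-4 ≠ -1, so there is no saddle point; optimal play is mixed.
Let Player 1 play A with probability p. Expected payoff against Left: (-1)p + (-4)(1−p) = 3p − 4; against Right: (-6)p + 0(1−p) = −6p.
Setting these equal: 3p − 4 = −6p ⇒ 9p = 4 ⇒ p = 4/9, and the value is (3)·(4/9) − 4 = -8/3.
For Player 2: with q = P(Left), equating A's and B's payoffs gives 5q − 6 = −4q ⇒ q = 2/3.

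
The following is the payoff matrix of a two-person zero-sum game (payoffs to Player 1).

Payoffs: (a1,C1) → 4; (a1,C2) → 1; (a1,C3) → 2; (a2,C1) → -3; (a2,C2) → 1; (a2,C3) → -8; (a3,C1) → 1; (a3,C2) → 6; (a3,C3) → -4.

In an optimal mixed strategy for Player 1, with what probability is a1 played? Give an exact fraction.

10/11

Row minima: a1 → 1, a2 → -8, a3 → -4; maximin = 1.
Column maxima: C1 → 4, C2 → 6, C3 → 2; minimax = 2.
1 ≠ 2, so there is no saddle point; optimal play is mixed.
a2 is strictly dominated by a3, so Player 1 never plays it.
C1 is strictly dominated by C3 (it gives Player 1 strictly more in every row), so Player 2 never plays it.
On the remaining 2×2 (a1, a3 vs C2, C3):
Let Player 1 play a1 with probability p. Expected payoff against C2: 1p + 6(1−p) = −5p + 6; against C3: 2p + (-4)(1−p) = 6p − 4.
Setting these equal: −5p + 6 = 6p − 4 ⇒ −11p = -10 ⇒ p = 10/11, and the value is (-5)·(10/11) + 6 = 16/11.
For Player 2: with q = P(C2), equating a1's and a3's payoffs gives −q + 2 = 10q − 4 ⇒ q = 6/11.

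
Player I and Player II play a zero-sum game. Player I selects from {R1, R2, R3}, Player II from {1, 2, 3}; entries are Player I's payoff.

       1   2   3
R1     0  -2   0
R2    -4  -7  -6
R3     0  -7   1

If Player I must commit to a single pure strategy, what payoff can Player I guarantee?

-2

Row minima: R1 → -2, R2 → -7, R3 → -7.
The best of these is -2.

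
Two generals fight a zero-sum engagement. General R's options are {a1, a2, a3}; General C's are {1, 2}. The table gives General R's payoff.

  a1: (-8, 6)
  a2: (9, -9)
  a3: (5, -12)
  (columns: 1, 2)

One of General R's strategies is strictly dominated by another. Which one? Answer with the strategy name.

a3

a2 gives a strictly higher payoff than a3 against every column: 9 > 5, -9 > -12.
So a3 is strictly dominated and General R never plays it.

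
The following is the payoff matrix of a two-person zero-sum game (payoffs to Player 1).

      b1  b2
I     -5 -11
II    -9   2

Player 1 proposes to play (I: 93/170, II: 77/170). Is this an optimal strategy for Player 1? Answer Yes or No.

No

Against b1 this mix gives (93/170)·(-5) + (77/170)·(-9) = -579/85.
Against b2 this mix gives (93/170)·(-11) + (77/170)·2 = -869/170.
Player 2 will play b1, holding Player 1 to -579/85. Shifting weight toward the row that does better against b1 would raise this floor (the equalizing mix achieves -109/17 against both b1 and b2), so the proposed strategy is not optimal.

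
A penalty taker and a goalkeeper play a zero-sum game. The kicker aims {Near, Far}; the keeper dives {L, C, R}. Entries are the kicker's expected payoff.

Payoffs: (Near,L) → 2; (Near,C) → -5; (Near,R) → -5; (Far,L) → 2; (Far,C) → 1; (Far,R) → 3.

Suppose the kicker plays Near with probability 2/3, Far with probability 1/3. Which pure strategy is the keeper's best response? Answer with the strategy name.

If the keeper plays L, the kicker's expected payoff is (2/3)·2 + (1/3)·2 = 2.
If the keeper plays C, the kicker's expected payoff is (2/3)·(-5) + (1/3)·1 = -3.
If the keeper plays R, the kicker's expected payoff is (2/3)·(-5) + (1/3)·3 = -7/3.
The keeper minimizes the kicker's payoff; the smallest is -3, so the best response is C.

C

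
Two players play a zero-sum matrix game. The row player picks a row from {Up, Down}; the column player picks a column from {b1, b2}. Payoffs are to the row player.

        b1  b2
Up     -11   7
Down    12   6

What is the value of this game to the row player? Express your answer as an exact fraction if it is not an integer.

25/4

Row minima: Up → -11, Down → 6; maximin = 6.
Column maxima: b1 → 12, b2 → 7; minimax = 7.
6 ≠ 7, so there is no saddle point; optimal play is mixed.
Let the row player play Up with probability p. Expected payoff against b1: (-11)p + 12(1−p) = −23p + 12; against b2: 7p + 6(1−p) = p + 6.
Setting these equal: −23p + 12 = p + 6 ⇒ −24p = -6 ⇒ p = 1/4, and the value is (-23)·(1/4) + 12 = 25/4.
For the column player: with q = P(b1), equating Up's and Down's payoffs gives −18q + 7 = 6q + 6 ⇒ q = 1/24.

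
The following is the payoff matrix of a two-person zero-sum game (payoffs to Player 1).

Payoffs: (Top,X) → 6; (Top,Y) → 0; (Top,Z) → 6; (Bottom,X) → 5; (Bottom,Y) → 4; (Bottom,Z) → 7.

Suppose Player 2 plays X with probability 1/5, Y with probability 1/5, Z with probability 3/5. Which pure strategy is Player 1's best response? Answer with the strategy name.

Bottom

Expected payoff of Top: (1/5)·6 + (1/5)·0 + (3/5)·6 = 24/5.
Expected payoff of Bottom: (1/5)·5 + (1/5)·4 + (3/5)·7 = 6.
The largest is 6, so Player 1's best response is Bottom.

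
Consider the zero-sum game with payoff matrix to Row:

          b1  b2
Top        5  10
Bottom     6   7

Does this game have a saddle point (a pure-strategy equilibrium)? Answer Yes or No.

Row minima: Top → 5, Bottom → 6; maximin = 6.
Column maxima: b1 → 6, b2 → 10; minimax = 6.
maximin = minimax = 6, so a saddle point exists.

Yes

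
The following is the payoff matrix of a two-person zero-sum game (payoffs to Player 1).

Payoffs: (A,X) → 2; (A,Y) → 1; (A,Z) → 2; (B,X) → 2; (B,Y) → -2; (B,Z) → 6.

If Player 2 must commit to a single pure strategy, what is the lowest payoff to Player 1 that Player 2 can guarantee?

Column maxima: X → 2, Y → 1, Z → 6.
The smallest of these is 1.

1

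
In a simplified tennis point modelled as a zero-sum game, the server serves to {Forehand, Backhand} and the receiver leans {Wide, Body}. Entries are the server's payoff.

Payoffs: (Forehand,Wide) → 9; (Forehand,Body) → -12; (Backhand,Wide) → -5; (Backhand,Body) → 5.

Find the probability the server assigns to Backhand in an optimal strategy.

Row minima: Forehand → -12, Backhand → -5; maximin = -5.
Column maxima: Wide → 9, Body → 5; minimax = 5.
-5 ≠ 5, so there is no saddle point; optimal play is mixed.
Let the server play Forehand with probability p. Expected payoff against Wide: 9p + (-5)(1−p) = 14p − 5; against Body: (-12)p + 5(1−p) = −17p + 5.
Setting these equal: 14p − 5 = −17p + 5 ⇒ 31p = 10 ⇒ p = 10/31, and the value is (14)·(10/31) − 5 = -15/31.
For the receiver: with q = P(Wide), equating Forehand's and Backhand's payoffs gives 21q − 12 = −10q + 5 ⇒ q = 17/31.

21/31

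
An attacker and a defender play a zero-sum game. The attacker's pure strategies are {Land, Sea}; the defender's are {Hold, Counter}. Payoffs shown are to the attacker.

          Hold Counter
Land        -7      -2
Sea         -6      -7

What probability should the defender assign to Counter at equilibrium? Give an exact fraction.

1/6

Row minima: Land → -7, Sea → -7; maximin = -7.
Column maxima: Hold → -6, Counter → -2; minimax = -6.
-7 ≠ -6, so there is no saddle point; optimal play is mixed.
Let the attacker play Land with probability p. Expected payoff against Hold: (-7)p + (-6)(1−p) = −p − 6; against Counter: (-2)p + (-7)(1−p) = 5p − 7.
Setting these equal: −p − 6 = 5p − 7 ⇒ −6p = -1 ⇒ p = 1/6, and the value is (-1)·(1/6) − 6 = -37/6.
For the defender: with q = P(Hold), equating Land's and Sea's payoffs gives −5q − 2 = q − 7 ⇒ q = 5/6.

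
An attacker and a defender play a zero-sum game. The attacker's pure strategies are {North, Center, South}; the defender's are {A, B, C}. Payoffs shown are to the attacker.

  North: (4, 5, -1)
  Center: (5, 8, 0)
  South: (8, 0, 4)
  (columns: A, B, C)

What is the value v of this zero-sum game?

8/3

Row minima: North → -1, Center → 0, South → 0; maximin = 0.
Column maxima: A → 8, B → 8, C → 4; minimax = 4.
0 ≠ 4, so there is no saddle point; optimal play is mixed.
North is strictly dominated by Center, so the attacker never plays it.
A is strictly dominated by C (it gives the attacker strictly more in every row), so the defender never plays it.
On the remaining 2×2 (Center, South vs B, C):
Let the attacker play Center with probability p. Expected payoff against B: 8p + 0(1−p) = 8p; against C: 0p + 4(1−p) = −4p + 4.
Setting these equal: 8p = −4p + 4 ⇒ 12p = 4 ⇒ p = 1/3, and the value is (8)·(1/3) = 8/3.
For the defender: with q = P(B), equating Center's and South's payoffs gives 8q = −4q + 4 ⇒ q = 1/3.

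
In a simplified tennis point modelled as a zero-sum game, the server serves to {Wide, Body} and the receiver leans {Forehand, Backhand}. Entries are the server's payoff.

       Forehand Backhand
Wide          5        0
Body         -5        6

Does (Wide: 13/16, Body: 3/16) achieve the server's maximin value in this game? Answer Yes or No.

Against Forehand this mix gives (13/16)·5 + (3/16)·(-5) = 25/8.
Against Backhand this mix gives (13/16)·0 + (3/16)·6 = 9/8.
The receiver will play Backhand, holding the server to 9/8. Shifting weight toward the row that does better against Backhand would raise this floor (the equalizing mix achieves 15/8 against both Backhand and Forehand), so the proposed strategy is not optimal.

No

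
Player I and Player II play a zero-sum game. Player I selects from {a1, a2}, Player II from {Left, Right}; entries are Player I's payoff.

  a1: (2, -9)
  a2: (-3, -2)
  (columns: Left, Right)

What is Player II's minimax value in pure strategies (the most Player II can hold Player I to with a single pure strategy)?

-2

Column maxima: Left → 2, Right → -2.
The smallest of these is -2.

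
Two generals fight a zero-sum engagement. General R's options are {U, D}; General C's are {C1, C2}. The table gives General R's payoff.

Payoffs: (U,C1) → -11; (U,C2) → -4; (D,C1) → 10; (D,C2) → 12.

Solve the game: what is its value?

Row minima: U → -11, D → 10; maximin = 10.
Column maxima: C1 → 10, C2 → 12; minimax = 10.
Since maximin = minimax = 10, there is a saddle point and the value is 10.

10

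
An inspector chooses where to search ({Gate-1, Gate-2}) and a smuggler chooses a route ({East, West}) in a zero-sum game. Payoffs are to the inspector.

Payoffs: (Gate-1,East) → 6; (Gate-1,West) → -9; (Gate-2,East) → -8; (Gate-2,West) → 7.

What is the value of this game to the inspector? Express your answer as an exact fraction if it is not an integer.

-1

Row minima: Gate-1 → -9, Gate-2 → -8; maximin = -8.
Column maxima: East → 6, West → 7; minimax = 6.
-8 ≠ 6, so there is no saddle point; optimal play is mixed.
Let the inspector play Gate-1 with probability p. Expected payoff against East: 6p + (-8)(1−p) = 14p − 8; against West: (-9)p + 7(1−p) = −16p + 7.
Setting these equal: 14p − 8 = −16p + 7 ⇒ 30p = 15 ⇒ p = 1/2, and the value is (14)·(1/2) − 8 = -1.
For the smuggler: with q = P(East), equating Gate-1's and Gate-2's payoffs gives 15q − 9 = −15q + 7 ⇒ q = 8/15.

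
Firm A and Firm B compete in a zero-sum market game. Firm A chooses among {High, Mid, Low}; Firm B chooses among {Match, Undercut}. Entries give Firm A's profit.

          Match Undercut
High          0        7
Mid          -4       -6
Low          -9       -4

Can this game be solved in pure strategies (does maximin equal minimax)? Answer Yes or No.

Yes

Row minima: High → 0, Mid → -6, Low → -9; maximin = 0.
Column maxima: Match → 0, Undercut → 7; minimax = 0.
maximin = minimax = 0, so a saddle point exists.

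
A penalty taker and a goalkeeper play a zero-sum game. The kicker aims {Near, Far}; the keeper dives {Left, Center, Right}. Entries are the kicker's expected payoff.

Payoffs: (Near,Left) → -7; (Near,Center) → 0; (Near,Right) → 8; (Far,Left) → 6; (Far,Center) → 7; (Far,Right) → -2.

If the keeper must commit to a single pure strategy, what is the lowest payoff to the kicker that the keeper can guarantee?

Column maxima: Left → 6, Center → 7, Right → 8.
The smallest of these is 6.

6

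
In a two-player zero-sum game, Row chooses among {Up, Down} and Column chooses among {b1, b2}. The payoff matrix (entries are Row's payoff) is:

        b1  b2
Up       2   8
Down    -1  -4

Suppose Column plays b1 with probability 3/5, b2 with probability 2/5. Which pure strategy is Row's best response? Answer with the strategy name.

Up

Expected payoff of Up: (3/5)·2 + (2/5)·8 = 22/5.
Expected payoff of Down: (3/5)·(-1) + (2/5)·(-4) = -11/5.
The largest is 22/5, so Row's best response is Up.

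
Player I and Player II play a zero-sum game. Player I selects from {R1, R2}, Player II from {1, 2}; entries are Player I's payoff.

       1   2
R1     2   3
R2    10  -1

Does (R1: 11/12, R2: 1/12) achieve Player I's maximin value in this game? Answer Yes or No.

Against 1 this mix gives (11/12)·2 + (1/12)·10 = 8/3.
Against 2 this mix gives (11/12)·3 + (1/12)·(-1) = 8/3.
All of Player II's active replies (1, 2) yield 8/3, and no column does worse for Player I. The mix makes Player II indifferent and guarantees 8/3, so it is optimal.

Yes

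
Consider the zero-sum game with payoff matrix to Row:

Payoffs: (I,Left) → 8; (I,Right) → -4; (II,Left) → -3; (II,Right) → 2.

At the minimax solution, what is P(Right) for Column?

11/17

Row minima: I → -4, II → -3; maximin = -3.
Column maxima: Left → 8, Right → 2; minimax = 2.
-3 ≠ 2, so there is no saddle point; optimal play is mixed.
Let Row play I with probability p. Expected payoff against Left: 8p + (-3)(1−p) = 11p − 3; against Right: (-4)p + 2(1−p) = −6p + 2.
Setting these equal: 11p − 3 = −6p + 2 ⇒ 17p = 5 ⇒ p = 5/17, and the value is (11)·(5/17) − 3 = 4/17.
For Column: with q = P(Left), equating I's and II's payoffs gives 12q − 4 = −5q + 2 ⇒ q = 6/17.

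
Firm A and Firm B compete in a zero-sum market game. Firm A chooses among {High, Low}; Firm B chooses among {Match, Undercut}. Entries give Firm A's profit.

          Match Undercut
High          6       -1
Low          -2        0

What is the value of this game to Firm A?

Row minima: High → -1, Low → -2; maximin = -1.
Column maxima: Match → 6, Undercut → 0; minimax = 0.
-1 ≠ 0, so there is no saddle point; optimal play is mixed.
Let Firm A play High with probability p. Expected payoff against Match: 6p + (-2)(1−p) = 8p − 2; against Undercut: (-1)p + 0(1−p) = −p.
Setting these equal: 8p − 2 = −p ⇒ 9p = 2 ⇒ p = 2/9, and the value is (8)·(2/9) − 2 = -2/9.
For Firm B: with q = P(Match), equating High's and Low's payoffs gives 7q − 1 = −2q ⇒ q = 1/9.

-2/9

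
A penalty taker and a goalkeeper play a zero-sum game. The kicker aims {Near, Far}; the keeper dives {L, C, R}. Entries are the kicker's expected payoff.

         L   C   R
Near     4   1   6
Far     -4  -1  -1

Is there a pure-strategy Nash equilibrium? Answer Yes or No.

Row minima: Near → 1, Far → -4; maximin = 1.
Column maxima: L → 4, C → 1, R → 6; minimax = 1.
maximin = minimax = 1, so a saddle point exists.

Yes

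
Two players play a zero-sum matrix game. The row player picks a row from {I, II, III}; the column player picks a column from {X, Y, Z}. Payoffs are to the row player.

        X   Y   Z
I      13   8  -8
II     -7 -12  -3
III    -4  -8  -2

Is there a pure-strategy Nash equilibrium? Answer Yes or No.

Row minima: I → -8, II → -12, III → -8; maximin = -8.
Column maxima: X → 13, Y → 8, Z → -2; minimax = -2.
-8 ≠ -2, so no pure-strategy equilibrium exists.

No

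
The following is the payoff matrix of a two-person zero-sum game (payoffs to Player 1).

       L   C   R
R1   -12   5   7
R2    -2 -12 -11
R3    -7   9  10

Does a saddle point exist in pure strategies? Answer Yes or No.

Row minima: R1 → -12, R2 → -12, R3 → -7; maximin = -7.
Column maxima: L → -2, C → 9, R → 10; minimax = -2.
-7 ≠ -2, so no pure-strategy equilibrium exists.

No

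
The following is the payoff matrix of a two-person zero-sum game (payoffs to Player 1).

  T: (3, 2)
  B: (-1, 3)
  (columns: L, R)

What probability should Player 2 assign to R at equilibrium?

4/5

Row minima: T → 2, B → -1; maximin = 2.
Column maxima: L → 3, R → 3; minimax = 3.
2 ≠ 3, so there is no saddle point; optimal play is mixed.
Let Player 1 play T with probability p. Expected payoff against L: 3p + (-1)(1−p) = 4p − 1; against R: 2p + 3(1−p) = −p + 3.
Setting these equal: 4p − 1 = −p + 3 ⇒ 5p = 4 ⇒ p = 4/5, and the value is (4)·(4/5) − 1 = 11/5.
For Player 2: with q = P(L), equating T's and B's payoffs gives q + 2 = −4q + 3 ⇒ q = 1/5.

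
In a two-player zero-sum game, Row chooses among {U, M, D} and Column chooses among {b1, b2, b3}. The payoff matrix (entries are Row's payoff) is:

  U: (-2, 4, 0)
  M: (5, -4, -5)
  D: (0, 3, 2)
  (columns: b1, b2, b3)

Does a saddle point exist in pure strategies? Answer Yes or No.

No

Row minima: U → -2, M → -5, D → 0; maximin = 0.
Column maxima: b1 → 5, b2 → 4, b3 → 2; minimax = 2.
0 ≠ 2, so no pure-strategy equilibrium exists.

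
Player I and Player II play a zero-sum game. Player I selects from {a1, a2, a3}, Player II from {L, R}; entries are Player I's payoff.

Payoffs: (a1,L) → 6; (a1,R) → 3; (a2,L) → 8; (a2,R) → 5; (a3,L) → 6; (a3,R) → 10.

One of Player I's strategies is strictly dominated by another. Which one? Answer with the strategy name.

a1

a2 gives a strictly higher payoff than a1 against every column: 8 > 6, 5 > 3.
So a1 is strictly dominated and Player I never plays it.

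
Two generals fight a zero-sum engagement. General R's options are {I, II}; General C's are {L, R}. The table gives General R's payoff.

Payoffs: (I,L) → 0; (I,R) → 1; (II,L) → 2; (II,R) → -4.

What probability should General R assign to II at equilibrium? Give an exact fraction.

1/7

Row minima: I → 0, II → -4; maximin = 0.
Column maxima: L → 2, R → 1; minimax = 1.
0 ≠ 1, so there is no saddle point; optimal play is mixed.
Let General R play I with probability p. Expected payoff against L: 0p + 2(1−p) = −2p + 2; against R: 1p + (-4)(1−p) = 5p − 4.
Setting these equal: −2p + 2 = 5p − 4 ⇒ −7p = -6 ⇒ p = 6/7, and the value is (-2)·(6/7) + 2 = 2/7.
For General C: with q = P(L), equating I's and II's payoffs gives −q + 1 = 6q − 4 ⇒ q = 5/7.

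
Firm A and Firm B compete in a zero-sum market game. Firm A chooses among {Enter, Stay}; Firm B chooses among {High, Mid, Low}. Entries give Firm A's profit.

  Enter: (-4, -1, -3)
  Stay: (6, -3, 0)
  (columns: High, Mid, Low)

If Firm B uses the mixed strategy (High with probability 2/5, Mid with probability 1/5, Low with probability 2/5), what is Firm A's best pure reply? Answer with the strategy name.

Expected payoff of Enter: (2/5)·(-4) + (1/5)·(-1) + (2/5)·(-3) = -3.
Expected payoff of Stay: (2/5)·6 + (1/5)·(-3) + (2/5)·0 = 9/5.
The largest is 9/5, so Firm A's best response is Stay.

Stay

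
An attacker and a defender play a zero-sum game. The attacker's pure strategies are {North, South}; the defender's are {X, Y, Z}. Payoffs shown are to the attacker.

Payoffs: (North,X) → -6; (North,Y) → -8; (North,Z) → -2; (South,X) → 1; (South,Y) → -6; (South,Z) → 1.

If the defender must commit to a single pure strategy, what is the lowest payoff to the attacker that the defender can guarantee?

Column maxima: X → 1, Y → -6, Z → 1.
The smallest of these is -6.

-6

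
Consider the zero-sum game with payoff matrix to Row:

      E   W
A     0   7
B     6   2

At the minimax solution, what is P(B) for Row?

7/11

Row minima: A → 0, B → 2; maximin = 2.
Column maxima: E → 6, W → 7; minimax = 6.
2 ≠ 6, so there is no saddle point; optimal play is mixed.
Let Row play A with probability p. Expected payoff against E: 0p + 6(1−p) = −6p + 6; against W: 7p + 2(1−p) = 5p + 2.
Setting these equal: −6p + 6 = 5p + 2 ⇒ −11p = -4 ⇒ p = 4/11, and the value is (-6)·(4/11) + 6 = 42/11.
For Column: with q = P(E), equating A's and B's payoffs gives −7q + 7 = 4q + 2 ⇒ q = 5/11.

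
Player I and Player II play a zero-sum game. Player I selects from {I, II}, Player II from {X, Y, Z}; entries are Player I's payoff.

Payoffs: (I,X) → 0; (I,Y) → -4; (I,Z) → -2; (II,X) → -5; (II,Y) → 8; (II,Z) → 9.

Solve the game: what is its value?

Row minima: I → -4, II → -5; maximin = -4.
Column maxima: X → 0, Y → 8, Z → 9; minimax = 0.
-4 ≠ 0, so there is no saddle point; optimal play is mixed.
Z is strictly dominated by Y (it gives Player I strictly more in every row), so Player II never plays it.
On the remaining 2×2 (I, II vs X, Y):
Let Player I play I with probability p. Expected payoff against X: 0p + (-5)(1−p) = 5p − 5; against Y: (-4)p + 8(1−p) = −12p + 8.
Setting these equal: 5p − 5 = −12p + 8 ⇒ 17p = 13 ⇒ p = 13/17, and the value is (5)·(13/17) − 5 = -20/17.
For Player II: with q = P(X), equating I's and II's payoffs gives 4q − 4 = −13q + 8 ⇒ q = 12/17.

-20/17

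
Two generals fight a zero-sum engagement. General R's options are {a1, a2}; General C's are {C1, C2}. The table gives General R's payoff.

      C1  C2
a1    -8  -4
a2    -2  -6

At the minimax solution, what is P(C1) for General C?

Row minima: a1 → -8, a2 → -6; maximin = -6.
Column maxima: C1 → -2, C2 → -4; minimax = -4.
-6 ≠ -4, so there is no saddle point; optimal play is mixed.
Let General R play a1 with probability p. Expected payoff against C1: (-8)p + (-2)(1−p) = −6p − 2; against C2: (-4)p + (-6)(1−p) = 2p − 6.
Setting these equal: −6p − 2 = 2p − 6 ⇒ −8p = -4 ⇒ p = 1/2, and the value is (-6)·(1/2) − 2 = -5.
For General C: with q = P(C1), equating a1's and a2's payoffs gives −4q − 4 = 4q − 6 ⇒ q = 1/4.

1/4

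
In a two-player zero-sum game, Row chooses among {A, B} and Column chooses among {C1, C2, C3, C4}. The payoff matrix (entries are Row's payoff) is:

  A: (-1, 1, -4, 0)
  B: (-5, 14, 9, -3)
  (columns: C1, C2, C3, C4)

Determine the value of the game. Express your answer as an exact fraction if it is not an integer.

-29/17

Row minima: A → -4, B → -5; maximin = -4.
Column maxima: C1 → -1, C2 → 14, C3 → 9, C4 → 0; minimax = -1.
-4 ≠ -1, so there is no saddle point; optimal play is mixed.
C2 is strictly dominated by C1 (it gives Row strictly more in every row), so Column never plays it.
C4 is strictly dominated by C1 (it gives Row strictly more in every row), so Column never plays it.
On the remaining 2×2 (A, B vs C1, C3):
Let Row play A with probability p. Expected payoff against C1: (-1)p + (-5)(1−p) = 4p − 5; against C3: (-4)p + 9(1−p) = −13p + 9.
Setting these equal: 4p − 5 = −13p + 9 ⇒ 17p = 14 ⇒ p = 14/17, and the value is (4)·(14/17) − 5 = -29/17.
For Column: with q = P(C1), equating A's and B's payoffs gives 3q − 4 = −14q + 9 ⇒ q = 13/17.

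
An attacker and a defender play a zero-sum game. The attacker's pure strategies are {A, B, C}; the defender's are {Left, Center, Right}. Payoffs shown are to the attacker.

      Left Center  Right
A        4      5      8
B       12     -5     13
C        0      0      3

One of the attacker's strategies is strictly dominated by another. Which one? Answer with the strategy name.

C

A gives a strictly higher payoff than C against every column: 4 > 0, 5 > 0, 8 > 3.
So C is strictly dominated and the attacker never plays it.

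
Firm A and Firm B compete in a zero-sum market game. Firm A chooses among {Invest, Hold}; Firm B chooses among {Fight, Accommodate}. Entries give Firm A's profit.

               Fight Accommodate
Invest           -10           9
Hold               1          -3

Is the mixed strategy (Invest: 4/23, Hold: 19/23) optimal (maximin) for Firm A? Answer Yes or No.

Yes

Against Fight this mix gives (4/23)·(-10) + (19/23)·1 = -21/23.
Against Accommodate this mix gives (4/23)·9 + (19/23)·(-3) = -21/23.
All of Firm B's active replies (Fight, Accommodate) yield -21/23, and no column does worse for Firm A. The mix makes Firm B indifferent and guarantees -21/23, so it is optimal.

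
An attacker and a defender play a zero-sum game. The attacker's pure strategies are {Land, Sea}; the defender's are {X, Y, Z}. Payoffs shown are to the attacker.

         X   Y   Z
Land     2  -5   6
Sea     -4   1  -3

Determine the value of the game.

-3/2

Row minima: Land → -5, Sea → -4; maximin = -4.
Column maxima: X → 2, Y → 1, Z → 6; minimax = 1.
-4 ≠ 1, so there is no saddle point; optimal play is mixed.
Z is strictly dominated by X (it gives the attacker strictly more in every row), so the defender never plays it.
On the remaining 2×2 (Land, Sea vs X, Y):
Let the attacker play Land with probability p. Expected payoff against X: 2p + (-4)(1−p) = 6p − 4; against Y: (-5)p + 1(1−p) = −6p + 1.
Setting these equal: 6p − 4 = −6p + 1 ⇒ 12p = 5 ⇒ p = 5/12, and the value is (6)·(5/12) − 4 = -3/2.
For the defender: with q = P(X), equating Land's and Sea's payoffs gives 7q − 5 = −5q + 1 ⇒ q = 1/2.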